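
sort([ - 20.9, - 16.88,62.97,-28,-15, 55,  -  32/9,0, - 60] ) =[ - 60,-28,-20.9, - 16.88, - 15 , - 32/9 , 0,55, 62.97 ]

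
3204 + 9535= 12739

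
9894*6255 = 61886970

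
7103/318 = 22 + 107/318 = 22.34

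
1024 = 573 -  - 451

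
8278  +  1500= 9778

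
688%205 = 73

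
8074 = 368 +7706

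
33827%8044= 1651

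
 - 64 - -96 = 32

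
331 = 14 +317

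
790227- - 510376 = 1300603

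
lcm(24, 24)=24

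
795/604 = 795/604= 1.32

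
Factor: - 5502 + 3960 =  - 1542 = - 2^1 * 3^1*257^1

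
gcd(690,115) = 115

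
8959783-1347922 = 7611861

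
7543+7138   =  14681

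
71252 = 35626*2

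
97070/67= 97070/67=1448.81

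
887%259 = 110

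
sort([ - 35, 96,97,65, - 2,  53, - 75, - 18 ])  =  [-75, - 35,- 18, - 2,53, 65,96,  97] 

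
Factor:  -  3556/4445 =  - 2^2 * 5^ (- 1) = - 4/5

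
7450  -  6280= 1170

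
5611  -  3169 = 2442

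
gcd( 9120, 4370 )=190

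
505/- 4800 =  - 1+ 859/960 = - 0.11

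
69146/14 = 4939 =4939.00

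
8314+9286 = 17600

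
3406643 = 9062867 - 5656224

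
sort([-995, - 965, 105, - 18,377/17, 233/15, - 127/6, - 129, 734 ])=[ - 995, - 965, - 129,-127/6, - 18, 233/15, 377/17, 105,  734 ]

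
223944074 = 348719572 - 124775498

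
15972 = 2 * 7986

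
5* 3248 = 16240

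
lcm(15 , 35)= 105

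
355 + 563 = 918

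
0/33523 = 0  =  0.00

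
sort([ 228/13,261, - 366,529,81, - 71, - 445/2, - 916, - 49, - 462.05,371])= [-916, - 462.05, - 366, - 445/2, -71, - 49, 228/13,81,261,371,529] 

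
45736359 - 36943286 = 8793073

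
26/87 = 26/87= 0.30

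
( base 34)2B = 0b1001111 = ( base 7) 142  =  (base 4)1033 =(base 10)79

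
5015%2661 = 2354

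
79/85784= 79/85784 = 0.00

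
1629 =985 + 644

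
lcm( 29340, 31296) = 469440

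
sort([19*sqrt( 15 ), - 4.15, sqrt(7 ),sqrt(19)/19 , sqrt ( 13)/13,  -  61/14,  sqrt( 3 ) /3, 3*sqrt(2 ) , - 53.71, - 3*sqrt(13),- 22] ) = [ - 53.71,-22,-3*sqrt(13), - 61/14,-4.15, sqrt( 19)/19,sqrt(13)/13, sqrt( 3)/3,sqrt(7), 3 * sqrt(2), 19*sqrt ( 15) ]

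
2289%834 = 621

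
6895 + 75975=82870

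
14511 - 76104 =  - 61593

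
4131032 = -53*( - 77944)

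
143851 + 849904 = 993755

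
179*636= 113844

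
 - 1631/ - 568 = 1631/568 = 2.87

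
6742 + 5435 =12177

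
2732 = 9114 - 6382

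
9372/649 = 14 + 26/59 = 14.44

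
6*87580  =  525480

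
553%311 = 242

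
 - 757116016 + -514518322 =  - 1271634338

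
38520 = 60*642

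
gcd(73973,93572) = 1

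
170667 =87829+82838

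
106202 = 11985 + 94217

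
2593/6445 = 2593/6445 = 0.40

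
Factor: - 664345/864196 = -2^( - 2 )*5^1*11^1*19^(-1)*47^1 * 83^ ( - 1 )*137^( - 1)*257^1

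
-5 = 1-6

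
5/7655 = 1/1531 = 0.00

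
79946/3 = 26648 + 2/3 = 26648.67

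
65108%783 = 119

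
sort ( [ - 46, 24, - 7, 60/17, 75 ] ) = [ - 46, - 7, 60/17,24,75]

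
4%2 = 0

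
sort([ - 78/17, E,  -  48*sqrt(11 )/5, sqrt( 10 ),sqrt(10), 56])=[- 48 * sqrt( 11 ) /5, - 78/17 , E,sqrt(10), sqrt(10 ), 56 ] 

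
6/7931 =6/7931  =  0.00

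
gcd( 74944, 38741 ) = 1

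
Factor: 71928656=2^4*4495541^1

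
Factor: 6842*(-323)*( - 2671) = 2^1* 11^1 * 17^1*19^1*311^1*2671^1= 5902819186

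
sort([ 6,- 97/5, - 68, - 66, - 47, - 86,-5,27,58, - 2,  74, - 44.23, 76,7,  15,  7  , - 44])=[ - 86,- 68,- 66, - 47, - 44.23, - 44, - 97/5  ,-5, - 2, 6 , 7 , 7,15,27,  58,74,76 ]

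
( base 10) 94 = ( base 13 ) 73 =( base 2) 1011110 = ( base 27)3d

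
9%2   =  1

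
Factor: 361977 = 3^1 * 7^1*11^1 * 1567^1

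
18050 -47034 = - 28984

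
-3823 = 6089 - 9912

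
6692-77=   6615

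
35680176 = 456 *78246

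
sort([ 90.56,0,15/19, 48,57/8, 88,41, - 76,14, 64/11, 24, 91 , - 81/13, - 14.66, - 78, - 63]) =[ - 78, - 76, - 63, - 14.66, - 81/13,0,15/19,64/11,57/8, 14,24, 41,48,88,90.56, 91 ]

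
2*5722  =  11444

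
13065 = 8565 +4500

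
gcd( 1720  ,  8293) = 1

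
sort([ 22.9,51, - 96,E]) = [  -  96,E,22.9,51]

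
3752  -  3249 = 503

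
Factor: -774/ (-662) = 387/331 = 3^2*43^1*331^( - 1)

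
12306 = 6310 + 5996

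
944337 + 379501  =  1323838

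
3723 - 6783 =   -  3060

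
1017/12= 84 + 3/4= 84.75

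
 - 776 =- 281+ - 495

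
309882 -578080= -268198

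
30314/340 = 89+27/170 =89.16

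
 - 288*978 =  - 281664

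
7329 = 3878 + 3451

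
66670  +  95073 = 161743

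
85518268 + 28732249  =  114250517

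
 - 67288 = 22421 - 89709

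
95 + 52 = 147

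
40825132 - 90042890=  -  49217758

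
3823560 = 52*73530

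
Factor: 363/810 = 2^( - 1) *3^( - 3)*5^ ( - 1)*11^2 = 121/270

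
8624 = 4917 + 3707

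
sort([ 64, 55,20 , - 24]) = [ - 24,20, 55, 64]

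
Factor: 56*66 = 3696=2^4*3^1*7^1*11^1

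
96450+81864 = 178314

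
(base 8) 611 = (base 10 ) 393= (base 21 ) IF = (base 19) 11d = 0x189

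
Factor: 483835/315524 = 2^( - 2 )*5^1*19^1*71^( - 1)*101^ (-1 )*463^1 = 43985/28684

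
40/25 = 8/5  =  1.60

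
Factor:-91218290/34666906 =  - 45609145/17333453  =  - 5^1 * 19^( - 1)*912287^( - 1)*9121829^1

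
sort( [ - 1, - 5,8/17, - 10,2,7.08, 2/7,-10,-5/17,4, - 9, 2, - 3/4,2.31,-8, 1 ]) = [-10, - 10,  -  9, - 8, - 5, -1,- 3/4, - 5/17,2/7,8/17, 1,2, 2, 2.31,4, 7.08]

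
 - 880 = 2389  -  3269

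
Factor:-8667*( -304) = 2634768 = 2^4*3^4*19^1*107^1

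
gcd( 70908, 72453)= 3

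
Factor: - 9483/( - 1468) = 2^ ( - 2 )*3^1*29^1*109^1*367^( - 1 )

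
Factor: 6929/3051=3^(  -  3 )*13^2*41^1*113^(-1)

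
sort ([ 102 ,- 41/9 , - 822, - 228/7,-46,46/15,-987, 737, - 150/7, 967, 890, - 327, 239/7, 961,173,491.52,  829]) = [ - 987, - 822, - 327, - 46, - 228/7, - 150/7, - 41/9, 46/15, 239/7,102,173,  491.52,737,829,890,  961, 967 ] 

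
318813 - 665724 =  - 346911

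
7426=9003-1577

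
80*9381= 750480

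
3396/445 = 3396/445 = 7.63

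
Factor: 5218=2^1*2609^1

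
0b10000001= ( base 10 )129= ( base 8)201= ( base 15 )89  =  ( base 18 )73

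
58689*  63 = 3697407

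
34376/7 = 34376/7=4910.86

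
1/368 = 1/368 = 0.00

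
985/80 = 12 + 5/16 = 12.31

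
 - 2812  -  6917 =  - 9729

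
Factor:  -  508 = -2^2*127^1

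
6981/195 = 35 + 4/5 = 35.80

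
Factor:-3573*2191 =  - 7828443 = -3^2 * 7^1* 313^1* 397^1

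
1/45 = 1/45 = 0.02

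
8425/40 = 210 + 5/8 =210.62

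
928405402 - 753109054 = 175296348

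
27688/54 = 512 + 20/27 = 512.74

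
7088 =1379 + 5709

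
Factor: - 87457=-19^1*4603^1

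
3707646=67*55338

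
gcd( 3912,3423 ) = 489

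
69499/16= 4343  +  11/16 = 4343.69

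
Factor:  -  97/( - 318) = 2^( - 1 )*3^(-1 ) *53^( - 1 )*97^1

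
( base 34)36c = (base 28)4JG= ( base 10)3684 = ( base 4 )321210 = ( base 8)7144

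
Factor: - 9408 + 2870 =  -6538 = -2^1*7^1 * 467^1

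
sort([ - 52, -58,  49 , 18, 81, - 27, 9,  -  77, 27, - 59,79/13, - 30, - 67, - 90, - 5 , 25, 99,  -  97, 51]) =[-97 , - 90, - 77, - 67,  -  59, - 58, - 52,  -  30,-27,  -  5, 79/13,9 , 18, 25,  27, 49, 51, 81,99 ] 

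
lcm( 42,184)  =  3864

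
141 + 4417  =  4558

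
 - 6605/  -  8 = 825 + 5/8 = 825.62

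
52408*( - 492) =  - 25784736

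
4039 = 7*577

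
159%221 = 159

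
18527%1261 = 873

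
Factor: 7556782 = 2^1*3778391^1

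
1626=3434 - 1808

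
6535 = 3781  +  2754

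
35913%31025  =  4888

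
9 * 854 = 7686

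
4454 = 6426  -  1972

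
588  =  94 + 494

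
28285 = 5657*5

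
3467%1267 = 933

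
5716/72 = 79 + 7/18 = 79.39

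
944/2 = 472 = 472.00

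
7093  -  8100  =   - 1007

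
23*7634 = 175582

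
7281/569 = 7281/569 = 12.80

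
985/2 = 492 + 1/2 = 492.50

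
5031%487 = 161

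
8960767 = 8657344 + 303423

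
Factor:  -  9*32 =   -  2^5 * 3^2 = - 288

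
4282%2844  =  1438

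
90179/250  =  90179/250 = 360.72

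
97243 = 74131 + 23112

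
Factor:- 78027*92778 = -7239189006 = - 2^1*3^2*7^1*31^1*47^2*839^1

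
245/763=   35/109 = 0.32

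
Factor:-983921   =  - 457^1*2153^1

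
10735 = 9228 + 1507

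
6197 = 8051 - 1854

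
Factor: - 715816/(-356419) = 2^3*7^(-1)*59^( - 1)*863^( - 1 )*89477^1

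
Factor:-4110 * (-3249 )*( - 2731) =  - 36468108090 =-2^1*3^3*5^1*19^2*137^1*2731^1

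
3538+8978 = 12516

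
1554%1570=1554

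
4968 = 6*828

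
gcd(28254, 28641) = 3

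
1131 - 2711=-1580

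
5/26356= 5/26356 =0.00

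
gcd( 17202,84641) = 1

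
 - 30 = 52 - 82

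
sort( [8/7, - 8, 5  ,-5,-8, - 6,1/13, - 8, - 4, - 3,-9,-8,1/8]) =[ - 9 ,- 8, - 8, - 8, - 8, - 6, - 5, - 4, - 3,1/13,1/8,8/7,5]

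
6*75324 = 451944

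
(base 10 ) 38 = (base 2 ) 100110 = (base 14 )2a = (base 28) 1a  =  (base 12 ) 32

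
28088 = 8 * 3511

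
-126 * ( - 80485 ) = 10141110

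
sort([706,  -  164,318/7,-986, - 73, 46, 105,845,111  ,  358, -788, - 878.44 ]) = [ - 986, - 878.44 ,-788, - 164,-73,318/7,46  ,  105,111,358,706,845]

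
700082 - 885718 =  - 185636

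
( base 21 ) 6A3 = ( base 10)2859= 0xB2B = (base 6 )21123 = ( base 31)2u7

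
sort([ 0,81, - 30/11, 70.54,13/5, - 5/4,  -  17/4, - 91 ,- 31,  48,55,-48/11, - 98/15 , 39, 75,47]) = [ - 91,-31 ,  -  98/15,-48/11,- 17/4,-30/11, - 5/4, 0,13/5 , 39,47,48,55, 70.54,75,81]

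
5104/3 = 5104/3 = 1701.33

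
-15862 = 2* ( - 7931)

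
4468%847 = 233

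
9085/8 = 1135 + 5/8= 1135.62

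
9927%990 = 27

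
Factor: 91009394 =2^1*7^1 * 367^1*17713^1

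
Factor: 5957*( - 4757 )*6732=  - 190767706668  =  -2^2*3^2 * 7^1 * 11^1*17^1*23^1*37^1*67^1 * 71^1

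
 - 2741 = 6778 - 9519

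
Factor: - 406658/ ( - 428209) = 434/457 = 2^1*7^1*31^1*457^( - 1 ) 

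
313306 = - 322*( - 973)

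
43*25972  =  1116796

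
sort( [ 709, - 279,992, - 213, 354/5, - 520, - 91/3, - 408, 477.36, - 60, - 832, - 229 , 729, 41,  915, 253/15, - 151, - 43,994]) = [ - 832,-520, - 408, - 279,-229,-213, - 151, - 60, - 43, - 91/3,253/15,41,354/5,477.36, 709, 729,915,  992,994] 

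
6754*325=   2195050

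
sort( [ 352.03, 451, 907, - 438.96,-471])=[- 471,- 438.96 , 352.03,451 , 907]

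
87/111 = 29/37 = 0.78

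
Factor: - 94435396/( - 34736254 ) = 2^1*7^(-1)*11^1*19^1*37^1*43^1*71^1*1297^( - 1)*1913^( - 1)  =  47217698/17368127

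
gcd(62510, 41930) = 70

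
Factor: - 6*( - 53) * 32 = 2^6 * 3^1*53^1 = 10176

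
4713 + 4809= 9522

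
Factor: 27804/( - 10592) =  - 21/8 = - 2^( - 3)*3^1*7^1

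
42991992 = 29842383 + 13149609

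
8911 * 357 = 3181227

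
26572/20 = 1328 + 3/5 =1328.60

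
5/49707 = 5/49707 = 0.00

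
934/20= 46 + 7/10 = 46.70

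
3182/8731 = 3182/8731 = 0.36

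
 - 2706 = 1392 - 4098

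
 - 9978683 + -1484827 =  - 11463510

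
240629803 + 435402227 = 676032030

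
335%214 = 121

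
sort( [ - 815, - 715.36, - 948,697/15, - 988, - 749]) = [ - 988, - 948, - 815, - 749, - 715.36,  697/15] 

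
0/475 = 0 = 0.00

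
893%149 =148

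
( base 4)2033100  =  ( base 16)23d0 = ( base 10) 9168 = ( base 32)8ug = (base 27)CFF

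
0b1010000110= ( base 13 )3a9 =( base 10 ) 646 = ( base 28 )N2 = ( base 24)12m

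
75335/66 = 75335/66 = 1141.44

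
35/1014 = 35/1014 = 0.03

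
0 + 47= 47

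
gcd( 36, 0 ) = 36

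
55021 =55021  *1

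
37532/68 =9383/17 = 551.94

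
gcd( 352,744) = 8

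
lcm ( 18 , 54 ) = 54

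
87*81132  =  7058484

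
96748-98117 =  -  1369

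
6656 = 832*8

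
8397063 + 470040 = 8867103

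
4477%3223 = 1254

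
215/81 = 2 + 53/81= 2.65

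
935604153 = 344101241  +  591502912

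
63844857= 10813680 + 53031177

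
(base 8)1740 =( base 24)1h8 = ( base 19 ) 2e4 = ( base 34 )t6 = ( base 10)992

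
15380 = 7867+7513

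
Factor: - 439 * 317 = -139163  =  - 317^1*439^1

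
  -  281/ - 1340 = 281/1340 = 0.21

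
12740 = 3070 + 9670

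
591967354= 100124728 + 491842626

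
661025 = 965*685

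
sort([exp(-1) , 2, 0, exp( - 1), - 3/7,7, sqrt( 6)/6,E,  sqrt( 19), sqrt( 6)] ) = [ - 3/7,  0, exp( - 1), exp( - 1 ), sqrt (6 ) /6,2, sqrt( 6),E,sqrt( 19), 7]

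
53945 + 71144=125089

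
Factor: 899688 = 2^3*3^1 * 19^1 * 1973^1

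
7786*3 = 23358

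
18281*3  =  54843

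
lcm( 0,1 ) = 0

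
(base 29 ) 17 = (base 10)36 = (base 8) 44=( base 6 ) 100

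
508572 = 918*554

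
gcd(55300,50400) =700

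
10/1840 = 1/184 = 0.01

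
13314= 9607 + 3707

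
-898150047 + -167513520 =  - 1065663567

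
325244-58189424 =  - 57864180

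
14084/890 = 7042/445 = 15.82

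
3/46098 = 1/15366 = 0.00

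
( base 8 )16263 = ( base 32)75J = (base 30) 84r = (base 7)30264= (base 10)7347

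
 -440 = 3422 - 3862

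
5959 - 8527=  - 2568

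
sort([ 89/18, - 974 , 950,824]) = [ - 974, 89/18 , 824, 950] 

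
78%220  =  78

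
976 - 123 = 853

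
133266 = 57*2338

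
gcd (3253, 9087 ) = 1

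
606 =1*606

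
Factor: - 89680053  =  -3^1*691^1*43261^1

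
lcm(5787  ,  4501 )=40509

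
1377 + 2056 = 3433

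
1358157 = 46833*29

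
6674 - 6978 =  - 304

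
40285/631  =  63 + 532/631  =  63.84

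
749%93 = 5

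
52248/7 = 7464 = 7464.00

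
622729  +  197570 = 820299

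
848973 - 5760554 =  - 4911581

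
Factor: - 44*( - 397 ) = 2^2* 11^1*397^1 = 17468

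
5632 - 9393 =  - 3761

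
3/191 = 3/191= 0.02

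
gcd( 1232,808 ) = 8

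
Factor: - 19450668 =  - 2^2  *3^1*47^1*34487^1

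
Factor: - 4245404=  -  2^2*59^1 *17989^1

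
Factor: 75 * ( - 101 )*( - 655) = 4961625 = 3^1 * 5^3*101^1*131^1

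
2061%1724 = 337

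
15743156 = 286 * 55046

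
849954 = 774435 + 75519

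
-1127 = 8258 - 9385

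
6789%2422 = 1945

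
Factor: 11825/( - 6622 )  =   - 2^( - 1 )*5^2*7^( - 1 ) = - 25/14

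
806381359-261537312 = 544844047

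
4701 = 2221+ 2480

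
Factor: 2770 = 2^1*5^1 * 277^1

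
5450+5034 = 10484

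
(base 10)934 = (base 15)424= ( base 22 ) 1KA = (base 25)1C9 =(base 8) 1646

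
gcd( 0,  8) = 8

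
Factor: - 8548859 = - 11^1*777169^1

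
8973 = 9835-862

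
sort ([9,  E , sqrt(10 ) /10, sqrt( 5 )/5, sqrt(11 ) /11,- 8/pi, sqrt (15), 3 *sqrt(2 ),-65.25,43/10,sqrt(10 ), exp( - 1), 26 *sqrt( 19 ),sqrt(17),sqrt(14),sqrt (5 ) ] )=[-65.25, - 8/pi,sqrt(11 ) /11 , sqrt( 10)/10,exp( - 1 ),sqrt(5 )/5,  sqrt ( 5 ),E, sqrt(10 ),sqrt ( 14),sqrt( 15), sqrt( 17),3*sqrt(2 ),43/10,9,26*sqrt (19)]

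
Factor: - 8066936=  -  2^3*83^1*12149^1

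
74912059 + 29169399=104081458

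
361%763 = 361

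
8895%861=285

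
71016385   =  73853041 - 2836656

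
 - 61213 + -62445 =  - 123658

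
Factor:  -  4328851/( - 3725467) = 197^( - 1 )*18911^(-1)*4328851^1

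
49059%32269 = 16790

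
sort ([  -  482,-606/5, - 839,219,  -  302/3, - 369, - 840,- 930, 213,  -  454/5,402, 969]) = [-930, - 840, - 839, - 482,  -  369, - 606/5,-302/3,  -  454/5,213,  219, 402,969]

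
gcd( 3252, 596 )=4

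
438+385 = 823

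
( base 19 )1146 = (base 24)cg6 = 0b1110010000110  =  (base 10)7302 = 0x1C86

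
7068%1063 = 690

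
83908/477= 83908/477 = 175.91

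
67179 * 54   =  3627666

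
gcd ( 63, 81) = 9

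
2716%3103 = 2716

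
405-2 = 403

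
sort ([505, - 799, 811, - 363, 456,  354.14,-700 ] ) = [ - 799, - 700, -363,354.14, 456,505,811]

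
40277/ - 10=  -40277/10 = -  4027.70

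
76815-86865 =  - 10050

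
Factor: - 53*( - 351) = 3^3*13^1 * 53^1 = 18603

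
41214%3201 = 2802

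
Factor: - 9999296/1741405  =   - 2^6*5^(  -  1 )*23^1*37^( - 1)*6793^1*9413^( - 1)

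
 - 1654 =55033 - 56687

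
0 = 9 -9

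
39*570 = 22230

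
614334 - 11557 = 602777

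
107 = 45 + 62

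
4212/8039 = 4212/8039 = 0.52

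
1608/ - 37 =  - 44+20/37 =- 43.46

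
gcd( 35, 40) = 5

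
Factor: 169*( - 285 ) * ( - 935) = 3^1 *5^2 * 11^1 * 13^2*17^1*19^1= 45034275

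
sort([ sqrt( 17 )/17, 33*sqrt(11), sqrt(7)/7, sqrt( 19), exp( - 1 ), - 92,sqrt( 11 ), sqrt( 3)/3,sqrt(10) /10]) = [ - 92, sqrt( 17 )/17, sqrt( 10 )/10,exp(- 1 ),sqrt( 7 )/7, sqrt (3)/3 , sqrt(11 ), sqrt(19), 33*sqrt( 11 )] 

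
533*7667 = 4086511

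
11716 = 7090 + 4626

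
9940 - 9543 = 397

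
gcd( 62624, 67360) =32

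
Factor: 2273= 2273^1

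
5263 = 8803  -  3540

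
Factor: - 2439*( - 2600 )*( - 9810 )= - 62209134000 = - 2^4 * 3^4*5^3*13^1*109^1  *  271^1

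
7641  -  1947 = 5694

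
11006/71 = 155 + 1/71 = 155.01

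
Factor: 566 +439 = 3^1 * 5^1*67^1 = 1005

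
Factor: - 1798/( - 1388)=2^( - 1)*29^1*31^1*347^( -1) =899/694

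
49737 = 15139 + 34598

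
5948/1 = 5948 = 5948.00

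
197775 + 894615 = 1092390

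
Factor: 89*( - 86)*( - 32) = 244928  =  2^6*43^1*89^1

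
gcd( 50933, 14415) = 961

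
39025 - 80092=-41067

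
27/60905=27/60905 =0.00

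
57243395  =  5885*9727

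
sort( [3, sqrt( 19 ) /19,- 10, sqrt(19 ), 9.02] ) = [  -  10, sqrt( 19 )/19,  3,sqrt( 19),  9.02 ] 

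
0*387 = 0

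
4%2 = 0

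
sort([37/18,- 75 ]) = [ - 75, 37/18] 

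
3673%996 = 685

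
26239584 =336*78094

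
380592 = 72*5286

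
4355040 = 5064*860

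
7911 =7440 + 471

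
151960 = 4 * 37990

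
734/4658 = 367/2329= 0.16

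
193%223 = 193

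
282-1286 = - 1004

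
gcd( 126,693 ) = 63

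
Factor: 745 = 5^1*149^1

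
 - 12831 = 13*( - 987 )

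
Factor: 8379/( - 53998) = - 9/58 = -  2^(  -  1 )*3^2*29^( - 1)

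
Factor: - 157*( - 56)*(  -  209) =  - 1837528 = -  2^3*7^1*11^1*19^1*157^1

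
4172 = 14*298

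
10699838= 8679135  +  2020703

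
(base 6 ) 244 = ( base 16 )64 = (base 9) 121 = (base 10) 100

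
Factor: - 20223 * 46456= - 939479688 = - 2^3*3^3*7^1*107^1*5807^1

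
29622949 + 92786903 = 122409852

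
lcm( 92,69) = 276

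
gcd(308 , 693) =77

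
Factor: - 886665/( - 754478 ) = 2^( - 1)*3^1*5^1*13^1*31^(-1 )*43^( - 1 )*283^( - 1) * 4547^1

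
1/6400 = 1/6400=0.00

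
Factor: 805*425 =5^3*7^1*17^1*23^1 =342125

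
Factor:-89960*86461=-7778031560 = -2^3*5^1*13^1*173^1*86461^1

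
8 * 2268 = 18144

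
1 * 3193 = 3193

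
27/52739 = 27/52739 = 0.00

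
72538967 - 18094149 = 54444818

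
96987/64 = 96987/64 = 1515.42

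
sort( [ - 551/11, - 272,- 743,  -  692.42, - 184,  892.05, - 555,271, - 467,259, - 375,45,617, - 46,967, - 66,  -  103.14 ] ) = [ - 743, - 692.42, - 555,-467, - 375, - 272,-184, - 103.14,  -  66, - 551/11,  -  46,45,259,271, 617, 892.05,967 ] 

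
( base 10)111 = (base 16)6f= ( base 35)36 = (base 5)421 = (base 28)3R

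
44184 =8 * 5523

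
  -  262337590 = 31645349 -293982939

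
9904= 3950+5954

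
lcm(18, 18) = 18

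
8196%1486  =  766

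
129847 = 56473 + 73374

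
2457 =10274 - 7817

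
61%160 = 61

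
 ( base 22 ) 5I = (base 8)200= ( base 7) 242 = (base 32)40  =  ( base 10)128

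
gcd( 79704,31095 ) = 9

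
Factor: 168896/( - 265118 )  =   -416/653 = - 2^5*13^1*653^( - 1 )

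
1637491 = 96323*17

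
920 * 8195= 7539400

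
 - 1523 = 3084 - 4607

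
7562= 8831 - 1269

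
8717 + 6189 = 14906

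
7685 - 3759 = 3926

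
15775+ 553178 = 568953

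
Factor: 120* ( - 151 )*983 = -2^3*3^1*5^1*151^1*983^1 = - 17811960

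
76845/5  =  15369 =15369.00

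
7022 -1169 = 5853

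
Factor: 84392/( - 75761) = -88/79  =  - 2^3*11^1 * 79^( - 1)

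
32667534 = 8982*3637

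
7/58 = 7/58 = 0.12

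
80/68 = 1+3/17 = 1.18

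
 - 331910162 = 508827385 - 840737547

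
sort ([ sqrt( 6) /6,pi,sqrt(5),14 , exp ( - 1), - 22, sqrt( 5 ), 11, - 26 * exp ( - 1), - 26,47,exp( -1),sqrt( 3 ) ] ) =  [ - 26, - 22,  -  26*exp ( - 1),exp ( - 1),  exp( - 1 ),sqrt(6)/6,sqrt( 3) , sqrt(5),  sqrt (5),pi,11,14, 47] 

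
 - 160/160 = - 1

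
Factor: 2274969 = 3^1*758323^1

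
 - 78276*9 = - 704484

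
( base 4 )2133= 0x9F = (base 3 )12220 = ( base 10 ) 159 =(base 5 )1114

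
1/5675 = 1/5675 = 0.00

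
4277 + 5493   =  9770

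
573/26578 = 573/26578 = 0.02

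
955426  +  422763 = 1378189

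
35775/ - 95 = -377 + 8/19 = - 376.58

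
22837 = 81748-58911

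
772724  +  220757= 993481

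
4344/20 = 1086/5 = 217.20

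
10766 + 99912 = 110678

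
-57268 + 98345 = 41077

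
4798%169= 66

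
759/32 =23 + 23/32=23.72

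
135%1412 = 135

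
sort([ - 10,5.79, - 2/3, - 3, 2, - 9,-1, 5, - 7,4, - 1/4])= [ - 10, - 9, - 7, - 3,- 1, - 2/3, - 1/4,2, 4,  5,5.79 ]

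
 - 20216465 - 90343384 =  - 110559849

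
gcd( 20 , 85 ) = 5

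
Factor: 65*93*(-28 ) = -169260 =-  2^2*3^1*5^1*7^1*13^1*31^1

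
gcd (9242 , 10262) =2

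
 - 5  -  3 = - 8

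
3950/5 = 790 = 790.00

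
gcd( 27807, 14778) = 3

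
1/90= 1/90 = 0.01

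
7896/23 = 343 + 7/23 = 343.30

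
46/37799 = 46/37799 = 0.00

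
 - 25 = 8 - 33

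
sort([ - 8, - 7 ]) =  [ - 8 ,-7] 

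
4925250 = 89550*55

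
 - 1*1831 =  - 1831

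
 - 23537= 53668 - 77205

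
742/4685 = 742/4685 = 0.16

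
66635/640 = 13327/128 = 104.12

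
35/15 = 7/3 = 2.33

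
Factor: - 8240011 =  - 13^1*37^2*463^1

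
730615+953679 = 1684294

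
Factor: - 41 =- 41^1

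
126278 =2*63139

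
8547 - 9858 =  - 1311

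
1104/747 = 1 + 119/249 = 1.48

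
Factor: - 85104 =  - 2^4*3^3*197^1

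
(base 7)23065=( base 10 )5878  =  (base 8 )13366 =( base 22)c34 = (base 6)43114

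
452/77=5 + 67/77 = 5.87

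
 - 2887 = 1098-3985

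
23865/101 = 23865/101 = 236.29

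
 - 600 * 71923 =-43153800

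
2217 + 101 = 2318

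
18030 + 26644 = 44674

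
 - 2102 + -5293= -7395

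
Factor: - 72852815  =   - 5^1*7^1*37^1*101^1*557^1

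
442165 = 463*955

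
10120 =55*184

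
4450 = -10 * (  -  445 ) 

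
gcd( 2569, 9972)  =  1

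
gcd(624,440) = 8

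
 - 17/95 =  - 1 + 78/95 =- 0.18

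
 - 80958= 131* ( - 618)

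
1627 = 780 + 847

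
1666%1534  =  132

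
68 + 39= 107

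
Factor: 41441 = 29^1*1429^1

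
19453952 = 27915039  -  8461087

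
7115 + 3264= 10379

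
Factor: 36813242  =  2^1*18406621^1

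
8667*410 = 3553470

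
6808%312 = 256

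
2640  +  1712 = 4352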